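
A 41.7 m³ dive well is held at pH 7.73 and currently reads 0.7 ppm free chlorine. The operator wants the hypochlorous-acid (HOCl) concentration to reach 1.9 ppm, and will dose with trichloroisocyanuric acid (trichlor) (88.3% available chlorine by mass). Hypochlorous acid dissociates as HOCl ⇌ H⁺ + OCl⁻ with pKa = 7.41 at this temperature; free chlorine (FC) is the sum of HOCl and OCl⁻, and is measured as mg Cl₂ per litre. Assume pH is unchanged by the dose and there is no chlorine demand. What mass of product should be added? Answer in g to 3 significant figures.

244 g

Volume: 41.7 m³ = 41,700 L.
[OCl⁻]/[HOCl] = 10^(pH − pKa) = 10^(7.73 − 7.41) = 2.089; fraction as HOCl = 1/(1 + 2.089) = 0.3237.
Free chlorine required for 1.9 ppm HOCl: 1.9 / 0.3237 = 5.87 ppm.
FC to add: 5.87 − 0.7 = 5.17 mg/L as Cl₂.
Cl₂ equivalent: 5.17 mg/L × 41,700 L = 215.6 g.
Product at 88.3% available Cl: 215.6 / 0.883 = 244.1 g.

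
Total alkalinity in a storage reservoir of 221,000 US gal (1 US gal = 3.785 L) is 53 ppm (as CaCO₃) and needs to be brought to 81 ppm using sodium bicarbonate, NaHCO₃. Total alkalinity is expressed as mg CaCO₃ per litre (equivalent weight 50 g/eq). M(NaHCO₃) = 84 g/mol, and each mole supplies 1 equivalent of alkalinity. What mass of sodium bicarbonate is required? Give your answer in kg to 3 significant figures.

39.3 kg

Volume: 221,000 US gal × 3.785 L/gal = 836,485 L.
Alkalinity to add: (81 − 53) = 28 mg/L as CaCO₃ × 836,485 L = 23,420 g as CaCO₃.
Equivalents: 23,420 g ÷ 50 g/eq = 468.4 eq.
NaHCO₃ supplies 1 eq per mole → 468.4 mol.
Mass: 468.4 mol × 84 g/mol = 39,350 g.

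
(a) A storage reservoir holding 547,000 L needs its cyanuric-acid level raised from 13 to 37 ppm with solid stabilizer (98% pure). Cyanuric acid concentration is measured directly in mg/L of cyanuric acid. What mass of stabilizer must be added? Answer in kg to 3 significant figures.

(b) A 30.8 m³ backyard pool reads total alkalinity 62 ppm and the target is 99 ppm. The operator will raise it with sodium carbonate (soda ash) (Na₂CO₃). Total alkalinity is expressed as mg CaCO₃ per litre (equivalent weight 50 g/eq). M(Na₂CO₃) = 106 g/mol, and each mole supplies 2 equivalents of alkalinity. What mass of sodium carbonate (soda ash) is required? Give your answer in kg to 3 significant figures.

(a) CYA to add: (37 − 13) = 24 mg/L × 547,000 L = 13,130 g cyanuric acid.
(a) At 98% purity: 13,130 / 0.98 = 13,400 g product.

(b) Volume: 30.8 m³ = 30,800 L.
(b) Alkalinity to add: (99 − 62) = 37 mg/L as CaCO₃ × 30,800 L = 1140 g as CaCO₃.
(b) Equivalents: 1140 g ÷ 50 g/eq = 22.79 eq.
(b) Each mole of Na₂CO₃ supplies 2 eq, so 22.79 / 2 = 11.4 mol.
(b) Mass: 11.4 mol × 106 g/mol = 1208 g.

(a) 13.4 kg; (b) 1.21 kg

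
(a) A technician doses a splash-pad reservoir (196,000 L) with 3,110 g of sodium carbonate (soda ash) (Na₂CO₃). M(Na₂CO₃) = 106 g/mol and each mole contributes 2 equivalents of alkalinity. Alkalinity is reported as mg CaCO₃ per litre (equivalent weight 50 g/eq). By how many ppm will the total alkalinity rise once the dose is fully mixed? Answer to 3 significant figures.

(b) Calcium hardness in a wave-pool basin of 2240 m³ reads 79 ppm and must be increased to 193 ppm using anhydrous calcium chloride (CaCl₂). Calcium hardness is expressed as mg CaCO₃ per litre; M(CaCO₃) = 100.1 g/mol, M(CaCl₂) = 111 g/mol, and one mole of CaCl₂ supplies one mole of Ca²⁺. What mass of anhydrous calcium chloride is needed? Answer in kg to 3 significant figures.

(a) Moles of Na₂CO₃: 3,110 g ÷ 106 g/mol = 29.34 mol → 58.68 eq of alkalinity.
(a) As CaCO₃: 58.68 eq × 50 g/eq = 2934 g.
(a) Rise: 2934 g / 196,000 L × 1000 = 14.97 mg/L.

(b) Volume: 2240 m³ = 2,240,000 L.
(b) Hardness to add: (193 − 79) = 114 mg/L as CaCO₃ × 2,240,000 L = 255,400 g as CaCO₃.
(b) Moles of Ca²⁺ (1 mol Ca²⁺ ≡ 1 mol CaCO₃): 255,400 / 100.1 g/mol = 2551 mol.
(b) Mass of CaCl₂: 2551 × 111 = 283,200 g.

(a) 15.0 ppm; (b) 283 kg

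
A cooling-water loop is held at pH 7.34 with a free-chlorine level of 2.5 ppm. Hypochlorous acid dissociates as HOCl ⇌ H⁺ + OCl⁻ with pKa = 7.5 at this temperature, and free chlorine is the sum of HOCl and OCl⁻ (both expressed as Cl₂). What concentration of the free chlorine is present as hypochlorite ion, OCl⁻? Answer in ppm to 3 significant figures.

1.02 ppm

[OCl⁻]/[HOCl] = 10^(pH − pKa) = 10^(7.34 − 7.5) = 10^-0.16 = 0.6918.
Fraction as HOCl = 1 / (1 + 0.6918) = 0.5911.
OCl⁻ = (1 − 0.5911) × 2.5 ppm = 1.022 ppm.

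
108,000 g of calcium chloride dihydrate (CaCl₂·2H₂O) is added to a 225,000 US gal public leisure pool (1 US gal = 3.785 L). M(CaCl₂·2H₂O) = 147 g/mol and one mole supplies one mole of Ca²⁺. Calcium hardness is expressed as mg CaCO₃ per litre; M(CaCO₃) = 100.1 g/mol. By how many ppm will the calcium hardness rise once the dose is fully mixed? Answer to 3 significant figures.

Volume: 225,000 US gal × 3.785 L/gal = 851,625 L.
Moles of Ca²⁺: 108,000 g ÷ 147 g/mol = 734.7 mol.
As CaCO₃: 734.7 mol × 100.1 g/mol = 73,540 g.
Rise: 73,540 g / 851,625 L × 1000 = 86.36 mg/L.

86.4 ppm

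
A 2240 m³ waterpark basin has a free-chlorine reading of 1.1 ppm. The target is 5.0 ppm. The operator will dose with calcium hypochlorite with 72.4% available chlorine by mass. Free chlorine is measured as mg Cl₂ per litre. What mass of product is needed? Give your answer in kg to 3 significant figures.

12.1 kg

Volume: 2240 m³ = 2,240,000 L.
Chlorine deficit: 5.0 − 1.1 = 3.9 ppm = 3.9 mg/L as Cl₂.
Cl₂ equivalent needed: 3.9 mg/L × 2,240,000 L = 8,736,000 mg = 8736 g.
Product at 72.4% available chlorine: 8736 / 0.724 = 12,070 g.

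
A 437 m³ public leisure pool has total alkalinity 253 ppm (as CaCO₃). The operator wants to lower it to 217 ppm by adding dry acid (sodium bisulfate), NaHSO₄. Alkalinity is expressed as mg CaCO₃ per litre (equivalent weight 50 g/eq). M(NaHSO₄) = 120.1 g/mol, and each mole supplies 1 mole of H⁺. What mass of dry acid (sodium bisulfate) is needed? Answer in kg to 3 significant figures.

Volume: 437 m³ = 437,000 L.
Alkalinity to neutralize: (253 − 217) = 36 mg/L as CaCO₃ × 437,000 L = 15,730 g as CaCO₃.
Equivalents of H⁺ required: 15,730 ÷ 50 g/eq = 314.6 eq = 314.6 mol NaHSO₄.
Mass of NaHSO₄: 314.6 × 120.1 = 37,790 g.

37.8 kg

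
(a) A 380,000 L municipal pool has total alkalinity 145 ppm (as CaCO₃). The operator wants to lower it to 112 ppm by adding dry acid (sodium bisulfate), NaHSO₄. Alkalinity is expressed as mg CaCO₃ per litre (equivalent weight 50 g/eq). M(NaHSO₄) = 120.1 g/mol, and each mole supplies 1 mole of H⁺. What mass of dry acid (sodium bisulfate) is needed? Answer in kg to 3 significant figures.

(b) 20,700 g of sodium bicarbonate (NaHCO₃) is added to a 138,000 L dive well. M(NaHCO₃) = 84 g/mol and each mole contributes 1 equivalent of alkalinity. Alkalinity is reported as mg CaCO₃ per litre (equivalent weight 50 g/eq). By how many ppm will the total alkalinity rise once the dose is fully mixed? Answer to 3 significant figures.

(a) 30.1 kg; (b) 89.3 ppm

(a) Alkalinity to neutralize: (145 − 112) = 33 mg/L as CaCO₃ × 380,000 L = 12,540 g as CaCO₃.
(a) Equivalents of H⁺ required: 12,540 ÷ 50 g/eq = 250.8 eq = 250.8 mol NaHSO₄.
(a) Mass of NaHSO₄: 250.8 × 120.1 = 30,120 g.

(b) Moles of NaHCO₃: 20,700 g ÷ 84 g/mol = 246.4 mol → 246.4 eq of alkalinity.
(b) As CaCO₃: 246.4 eq × 50 g/eq = 12,320 g.
(b) Rise: 12,320 g / 138,000 L × 1000 = 89.29 mg/L.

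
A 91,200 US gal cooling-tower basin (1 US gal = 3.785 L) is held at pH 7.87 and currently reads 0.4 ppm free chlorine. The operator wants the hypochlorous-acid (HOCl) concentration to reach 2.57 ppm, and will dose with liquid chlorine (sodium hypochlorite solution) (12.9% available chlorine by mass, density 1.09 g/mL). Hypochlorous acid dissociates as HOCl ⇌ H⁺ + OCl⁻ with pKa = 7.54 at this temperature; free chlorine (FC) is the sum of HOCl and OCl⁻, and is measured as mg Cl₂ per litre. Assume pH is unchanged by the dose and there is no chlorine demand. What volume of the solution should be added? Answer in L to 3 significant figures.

Volume: 91,200 US gal × 3.785 L/gal = 345,192 L.
[OCl⁻]/[HOCl] = 10^(pH − pKa) = 10^(7.87 − 7.54) = 2.138; fraction as HOCl = 1/(1 + 2.138) = 0.3187.
Free chlorine required for 2.57 ppm HOCl: 2.57 / 0.3187 = 8.065 ppm.
FC to add: 8.065 − 0.4 = 7.665 mg/L as Cl₂.
Cl₂ equivalent: 7.665 mg/L × 345,192 L = 2646 g.
Product at 12.9% available Cl: 2646 / 0.129 = 20,510 g.
Volume: 20,510 g ÷ 1.09 g/mL = 18,820 mL.

18.8 L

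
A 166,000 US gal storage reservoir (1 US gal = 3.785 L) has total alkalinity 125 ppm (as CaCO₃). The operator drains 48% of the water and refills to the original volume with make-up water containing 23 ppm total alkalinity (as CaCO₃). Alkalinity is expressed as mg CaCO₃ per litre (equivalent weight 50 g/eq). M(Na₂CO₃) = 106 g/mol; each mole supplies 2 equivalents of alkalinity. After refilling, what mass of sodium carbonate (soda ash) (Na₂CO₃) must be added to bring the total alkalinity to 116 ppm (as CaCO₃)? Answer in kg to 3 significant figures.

26.6 kg

Volume: 166,000 US gal × 3.785 L/gal = 628,310 L.
After draining 48% and refilling: 125 × 0.52 + 23 × 0.48 = 76.04 ppm.
Deficit to target: 116 − 76.04 = 39.96 mg/L.
As CaCO₃: 39.96 mg/L × 628,310 L = 25,110 g; ÷ 50 g/eq ÷ 2 = 251.1 mol Na₂CO₃.
Mass: 251.1 × 106 = 26,610 g.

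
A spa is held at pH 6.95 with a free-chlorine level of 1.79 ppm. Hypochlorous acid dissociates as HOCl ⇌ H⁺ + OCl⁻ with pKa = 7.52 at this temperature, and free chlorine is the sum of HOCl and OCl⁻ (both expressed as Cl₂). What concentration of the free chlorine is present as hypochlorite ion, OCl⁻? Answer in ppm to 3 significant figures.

[OCl⁻]/[HOCl] = 10^(pH − pKa) = 10^(6.95 − 7.52) = 10^-0.57 = 0.2692.
Fraction as HOCl = 1 / (1 + 0.2692) = 0.7879.
OCl⁻ = (1 − 0.7879) × 1.79 ppm = 0.3796 ppm.

0.380 ppm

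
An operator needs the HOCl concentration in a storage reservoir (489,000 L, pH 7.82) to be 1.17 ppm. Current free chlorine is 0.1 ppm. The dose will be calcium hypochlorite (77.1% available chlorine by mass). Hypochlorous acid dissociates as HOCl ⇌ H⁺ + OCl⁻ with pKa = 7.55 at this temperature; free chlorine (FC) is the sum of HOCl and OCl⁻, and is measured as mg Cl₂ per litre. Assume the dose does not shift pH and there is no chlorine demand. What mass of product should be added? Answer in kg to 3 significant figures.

2.06 kg

[OCl⁻]/[HOCl] = 10^(pH − pKa) = 10^(7.82 − 7.55) = 1.862; fraction as HOCl = 1/(1 + 1.862) = 0.3494.
Free chlorine required for 1.17 ppm HOCl: 1.17 / 0.3494 = 3.349 ppm.
FC to add: 3.349 − 0.1 = 3.249 mg/L as Cl₂.
Cl₂ equivalent: 3.249 mg/L × 489,000 L = 1589 g.
Product at 77.1% available Cl: 1589 / 0.771 = 2060 g.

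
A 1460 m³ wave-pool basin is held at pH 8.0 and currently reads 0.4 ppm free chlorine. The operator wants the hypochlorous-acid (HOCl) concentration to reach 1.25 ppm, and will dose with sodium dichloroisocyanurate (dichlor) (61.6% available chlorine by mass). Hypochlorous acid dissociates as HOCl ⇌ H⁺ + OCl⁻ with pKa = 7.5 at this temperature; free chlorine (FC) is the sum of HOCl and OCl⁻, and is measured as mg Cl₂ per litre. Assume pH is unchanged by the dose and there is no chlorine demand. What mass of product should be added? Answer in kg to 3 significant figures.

11.4 kg

Volume: 1460 m³ = 1,460,000 L.
[OCl⁻]/[HOCl] = 10^(pH − pKa) = 10^(8.0 − 7.5) = 3.162; fraction as HOCl = 1/(1 + 3.162) = 0.2403.
Free chlorine required for 1.25 ppm HOCl: 1.25 / 0.2403 = 5.203 ppm.
FC to add: 5.203 − 0.4 = 4.803 mg/L as Cl₂.
Cl₂ equivalent: 4.803 mg/L × 1,460,000 L = 7012 g.
Product at 61.6% available Cl: 7012 / 0.616 = 11,380 g.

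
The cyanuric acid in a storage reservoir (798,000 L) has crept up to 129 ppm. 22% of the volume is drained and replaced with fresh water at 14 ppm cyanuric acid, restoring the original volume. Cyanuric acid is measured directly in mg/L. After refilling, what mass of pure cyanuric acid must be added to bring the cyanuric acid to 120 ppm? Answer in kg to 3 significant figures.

After draining 22% and refilling: 129 × 0.78 + 14 × 0.22 = 103.7 ppm.
Deficit to target: 120 − 103.7 = 16.3 mg/L.
Mass: 16.3 mg/L × 798,000 L = 13,010 g cyanuric acid.

13.0 kg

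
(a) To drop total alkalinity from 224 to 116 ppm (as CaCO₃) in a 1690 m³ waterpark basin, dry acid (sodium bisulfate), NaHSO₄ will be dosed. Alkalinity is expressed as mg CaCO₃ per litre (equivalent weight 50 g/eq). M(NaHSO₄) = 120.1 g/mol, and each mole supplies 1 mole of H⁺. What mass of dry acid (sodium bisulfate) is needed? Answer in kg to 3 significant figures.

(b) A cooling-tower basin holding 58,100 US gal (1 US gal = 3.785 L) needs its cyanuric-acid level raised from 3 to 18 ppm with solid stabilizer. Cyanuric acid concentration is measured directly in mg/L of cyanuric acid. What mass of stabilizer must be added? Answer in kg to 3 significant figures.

(a) 438 kg; (b) 3.30 kg

(a) Volume: 1690 m³ = 1,690,000 L.
(a) Alkalinity to neutralize: (224 − 116) = 108 mg/L as CaCO₃ × 1,690,000 L = 182,500 g as CaCO₃.
(a) Equivalents of H⁺ required: 182,500 ÷ 50 g/eq = 3650 eq = 3650 mol NaHSO₄.
(a) Mass of NaHSO₄: 3650 × 120.1 = 438,400 g.

(b) Volume: 58,100 US gal × 3.785 L/gal = 219,908 L.
(b) CYA to add: (18 − 3) = 15 mg/L × 219,908 L = 3299 g cyanuric acid.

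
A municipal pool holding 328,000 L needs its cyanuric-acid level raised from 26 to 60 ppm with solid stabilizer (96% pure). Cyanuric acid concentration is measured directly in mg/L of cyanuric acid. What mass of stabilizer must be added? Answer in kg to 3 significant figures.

11.6 kg

CYA to add: (60 − 26) = 34 mg/L × 328,000 L = 11,150 g cyanuric acid.
At 96% purity: 11,150 / 0.96 = 11,620 g product.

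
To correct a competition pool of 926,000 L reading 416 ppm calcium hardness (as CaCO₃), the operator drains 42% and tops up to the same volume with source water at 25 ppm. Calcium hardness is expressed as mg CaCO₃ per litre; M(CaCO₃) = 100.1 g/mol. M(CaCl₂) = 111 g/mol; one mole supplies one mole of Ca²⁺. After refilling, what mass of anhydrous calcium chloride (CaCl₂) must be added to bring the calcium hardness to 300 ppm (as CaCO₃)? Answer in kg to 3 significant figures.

49.5 kg

After draining 42% and refilling: 416 × 0.58 + 25 × 0.42 = 251.78 ppm.
Deficit to target: 300 − 251.78 = 48.22 mg/L.
As CaCO₃: 48.22 mg/L × 926,000 L = 44,650 g; ÷ 100.1 = 446.1 mol Ca²⁺.
Mass: 446.1 × 111 = 49,510 g.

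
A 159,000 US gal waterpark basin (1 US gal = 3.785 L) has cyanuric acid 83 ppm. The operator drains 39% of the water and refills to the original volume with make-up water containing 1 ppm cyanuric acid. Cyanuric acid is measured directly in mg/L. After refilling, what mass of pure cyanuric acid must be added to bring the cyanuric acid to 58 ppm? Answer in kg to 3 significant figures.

4.20 kg

Volume: 159,000 US gal × 3.785 L/gal = 601,815 L.
After draining 39% and refilling: 83 × 0.61 + 1 × 0.39 = 51.02 ppm.
Deficit to target: 58 − 51.02 = 6.98 mg/L.
Mass: 6.98 mg/L × 601,815 L = 4201 g cyanuric acid.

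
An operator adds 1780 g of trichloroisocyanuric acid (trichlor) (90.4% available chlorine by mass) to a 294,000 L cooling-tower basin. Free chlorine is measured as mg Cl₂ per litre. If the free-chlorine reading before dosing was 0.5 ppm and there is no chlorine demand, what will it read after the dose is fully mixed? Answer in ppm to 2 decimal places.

5.97 ppm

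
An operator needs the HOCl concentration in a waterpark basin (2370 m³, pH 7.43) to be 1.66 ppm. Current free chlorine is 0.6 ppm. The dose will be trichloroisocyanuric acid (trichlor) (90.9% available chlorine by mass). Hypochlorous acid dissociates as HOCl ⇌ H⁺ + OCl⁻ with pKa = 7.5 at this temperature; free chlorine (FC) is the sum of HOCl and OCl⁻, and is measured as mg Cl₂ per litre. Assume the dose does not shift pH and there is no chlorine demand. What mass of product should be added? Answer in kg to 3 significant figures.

6.45 kg

Volume: 2370 m³ = 2,370,000 L.
[OCl⁻]/[HOCl] = 10^(pH − pKa) = 10^(7.43 − 7.5) = 0.8511; fraction as HOCl = 1/(1 + 0.8511) = 0.5402.
Free chlorine required for 1.66 ppm HOCl: 1.66 / 0.5402 = 3.073 ppm.
FC to add: 3.073 − 0.6 = 2.473 mg/L as Cl₂.
Cl₂ equivalent: 2.473 mg/L × 2,370,000 L = 5861 g.
Product at 90.9% available Cl: 5861 / 0.909 = 6447 g.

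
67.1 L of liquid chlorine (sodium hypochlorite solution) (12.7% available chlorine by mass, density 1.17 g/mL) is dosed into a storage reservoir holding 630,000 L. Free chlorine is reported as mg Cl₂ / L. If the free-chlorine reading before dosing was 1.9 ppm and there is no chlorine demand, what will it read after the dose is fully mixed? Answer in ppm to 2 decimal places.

17.73 ppm

Mass of solution: 67.1 L × 1000 mL/L × 1.17 g/mL = 78,510 g.
Available chlorine delivered: 78,510 g × 0.127 = 9970 g as Cl₂.
Concentration rise: 9970 g / 630,000 L = 15.83 mg/L = 15.83 ppm.
Final FC: 1.9 + 15.83 = 17.73 ppm.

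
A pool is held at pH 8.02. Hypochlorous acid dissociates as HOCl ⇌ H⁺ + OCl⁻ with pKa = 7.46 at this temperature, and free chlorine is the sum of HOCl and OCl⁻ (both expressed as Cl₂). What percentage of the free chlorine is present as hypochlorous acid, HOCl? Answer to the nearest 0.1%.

[OCl⁻]/[HOCl] = 10^(pH − pKa) = 10^(8.02 − 7.46) = 10^0.56 = 3.631.
Fraction as HOCl = 1 / (1 + 3.631) = 0.2159.

21.6%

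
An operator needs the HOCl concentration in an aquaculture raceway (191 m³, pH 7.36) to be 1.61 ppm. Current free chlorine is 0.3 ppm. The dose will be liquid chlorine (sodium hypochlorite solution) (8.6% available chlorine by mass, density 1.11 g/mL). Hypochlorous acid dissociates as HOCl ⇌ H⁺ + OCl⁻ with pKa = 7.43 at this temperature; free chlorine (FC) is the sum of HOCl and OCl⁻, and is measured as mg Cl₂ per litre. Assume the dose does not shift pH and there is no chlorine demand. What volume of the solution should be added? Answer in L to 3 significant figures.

5.36 L

Volume: 191 m³ = 191,000 L.
[OCl⁻]/[HOCl] = 10^(pH − pKa) = 10^(7.36 − 7.43) = 0.8511; fraction as HOCl = 1/(1 + 0.8511) = 0.5402.
Free chlorine required for 1.61 ppm HOCl: 1.61 / 0.5402 = 2.98 ppm.
FC to add: 2.98 − 0.3 = 2.68 mg/L as Cl₂.
Cl₂ equivalent: 2.68 mg/L × 191,000 L = 511.9 g.
Product at 8.6% available Cl: 511.9 / 0.086 = 5953 g.
Volume: 5953 g ÷ 1.11 g/mL = 5363 mL.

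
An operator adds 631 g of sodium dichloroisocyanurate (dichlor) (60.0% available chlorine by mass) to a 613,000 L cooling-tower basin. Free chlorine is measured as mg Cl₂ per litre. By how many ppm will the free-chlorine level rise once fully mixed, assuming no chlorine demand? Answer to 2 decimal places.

Available chlorine delivered: 631 g × 0.6 = 378.6 g as Cl₂.
Concentration rise: 378.6 g / 613,000 L = 0.6176 mg/L = 0.62 ppm.

0.62 ppm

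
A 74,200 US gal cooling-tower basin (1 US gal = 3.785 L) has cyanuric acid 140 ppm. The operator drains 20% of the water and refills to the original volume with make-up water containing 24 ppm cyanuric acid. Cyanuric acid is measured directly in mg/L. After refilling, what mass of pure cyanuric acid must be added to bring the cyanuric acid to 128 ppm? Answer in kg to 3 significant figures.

3.15 kg

Volume: 74,200 US gal × 3.785 L/gal = 280,847 L.
After draining 20% and refilling: 140 × 0.80 + 24 × 0.20 = 116.8 ppm.
Deficit to target: 128 − 116.8 = 11.2 mg/L.
Mass: 11.2 mg/L × 280,847 L = 3145 g cyanuric acid.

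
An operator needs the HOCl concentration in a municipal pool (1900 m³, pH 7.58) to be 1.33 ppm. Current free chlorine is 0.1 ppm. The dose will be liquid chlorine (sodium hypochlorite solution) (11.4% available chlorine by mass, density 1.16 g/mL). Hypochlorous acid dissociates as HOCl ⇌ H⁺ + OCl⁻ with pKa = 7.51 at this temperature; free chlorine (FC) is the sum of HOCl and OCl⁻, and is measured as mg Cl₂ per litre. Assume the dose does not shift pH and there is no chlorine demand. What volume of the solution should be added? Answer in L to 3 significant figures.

Volume: 1900 m³ = 1,900,000 L.
[OCl⁻]/[HOCl] = 10^(pH − pKa) = 10^(7.58 − 7.51) = 1.175; fraction as HOCl = 1/(1 + 1.175) = 0.4598.
Free chlorine required for 1.33 ppm HOCl: 1.33 / 0.4598 = 2.893 ppm.
FC to add: 2.893 − 0.1 = 2.793 mg/L as Cl₂.
Cl₂ equivalent: 2.793 mg/L × 1,900,000 L = 5306 g.
Product at 11.4% available Cl: 5306 / 0.114 = 46,540 g.
Volume: 46,540 g ÷ 1.16 g/mL = 40,120 mL.

40.1 L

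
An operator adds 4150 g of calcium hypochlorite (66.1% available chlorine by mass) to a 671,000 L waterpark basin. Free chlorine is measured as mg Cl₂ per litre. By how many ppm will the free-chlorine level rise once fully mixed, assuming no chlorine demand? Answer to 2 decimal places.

Available chlorine delivered: 4150 g × 0.661 = 2743 g as Cl₂.
Concentration rise: 2743 g / 671,000 L = 4.088 mg/L = 4.09 ppm.

4.09 ppm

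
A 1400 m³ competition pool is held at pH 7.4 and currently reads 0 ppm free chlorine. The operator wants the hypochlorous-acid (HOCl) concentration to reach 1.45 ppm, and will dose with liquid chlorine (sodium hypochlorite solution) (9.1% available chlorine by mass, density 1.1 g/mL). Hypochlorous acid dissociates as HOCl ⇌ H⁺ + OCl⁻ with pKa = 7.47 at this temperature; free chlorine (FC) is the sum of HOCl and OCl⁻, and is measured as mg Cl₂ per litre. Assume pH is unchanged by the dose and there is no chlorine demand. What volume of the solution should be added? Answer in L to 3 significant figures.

Volume: 1400 m³ = 1,400,000 L.
[OCl⁻]/[HOCl] = 10^(pH − pKa) = 10^(7.4 − 7.47) = 0.8511; fraction as HOCl = 1/(1 + 0.8511) = 0.5402.
Free chlorine required for 1.45 ppm HOCl: 1.45 / 0.5402 = 2.684 ppm.
FC to add: 2.684 − 0 = 2.684 mg/L as Cl₂.
Cl₂ equivalent: 2.684 mg/L × 1,400,000 L = 3758 g.
Product at 9.1% available Cl: 3758 / 0.091 = 41,290 g.
Volume: 41,290 g ÷ 1.1 g/mL = 37,540 mL.

37.5 L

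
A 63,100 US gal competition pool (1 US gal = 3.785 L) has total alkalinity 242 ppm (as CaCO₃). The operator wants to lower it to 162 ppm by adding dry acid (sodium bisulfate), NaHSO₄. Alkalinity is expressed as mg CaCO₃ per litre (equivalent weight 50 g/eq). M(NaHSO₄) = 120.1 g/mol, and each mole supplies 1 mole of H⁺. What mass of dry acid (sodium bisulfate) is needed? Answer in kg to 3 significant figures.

45.9 kg

Volume: 63,100 US gal × 3.785 L/gal = 238,834 L.
Alkalinity to neutralize: (242 − 162) = 80 mg/L as CaCO₃ × 238,834 L = 19,110 g as CaCO₃.
Equivalents of H⁺ required: 19,110 ÷ 50 g/eq = 382.1 eq = 382.1 mol NaHSO₄.
Mass of NaHSO₄: 382.1 × 120.1 = 45,890 g.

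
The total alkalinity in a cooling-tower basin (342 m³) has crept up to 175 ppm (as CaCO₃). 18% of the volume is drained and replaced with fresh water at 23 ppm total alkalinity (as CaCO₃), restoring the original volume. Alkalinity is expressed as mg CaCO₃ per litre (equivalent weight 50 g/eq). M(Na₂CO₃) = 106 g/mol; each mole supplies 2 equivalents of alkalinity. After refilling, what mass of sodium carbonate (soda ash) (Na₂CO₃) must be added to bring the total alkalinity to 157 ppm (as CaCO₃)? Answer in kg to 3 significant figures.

Volume: 342 m³ = 342,000 L.
After draining 18% and refilling: 175 × 0.82 + 23 × 0.18 = 147.64 ppm.
Deficit to target: 157 − 147.64 = 9.36 mg/L.
As CaCO₃: 9.36 mg/L × 342,000 L = 3201 g; ÷ 50 g/eq ÷ 2 = 32.01 mol Na₂CO₃.
Mass: 32.01 × 106 = 3393 g.

3.39 kg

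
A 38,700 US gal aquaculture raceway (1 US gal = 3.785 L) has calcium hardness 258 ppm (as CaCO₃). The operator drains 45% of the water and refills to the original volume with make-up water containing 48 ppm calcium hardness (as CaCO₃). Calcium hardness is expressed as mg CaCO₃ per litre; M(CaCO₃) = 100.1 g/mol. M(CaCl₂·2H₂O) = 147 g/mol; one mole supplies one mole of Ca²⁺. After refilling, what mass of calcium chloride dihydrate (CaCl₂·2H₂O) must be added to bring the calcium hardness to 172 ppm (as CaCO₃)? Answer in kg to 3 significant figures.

Volume: 38,700 US gal × 3.785 L/gal = 146,480 L.
After draining 45% and refilling: 258 × 0.55 + 48 × 0.45 = 163.5 ppm.
Deficit to target: 172 − 163.5 = 8.5 mg/L.
As CaCO₃: 8.5 mg/L × 146,480 L = 1245 g; ÷ 100.1 = 12.44 mol Ca²⁺.
Mass: 12.44 × 147 = 1828 g.

1.83 kg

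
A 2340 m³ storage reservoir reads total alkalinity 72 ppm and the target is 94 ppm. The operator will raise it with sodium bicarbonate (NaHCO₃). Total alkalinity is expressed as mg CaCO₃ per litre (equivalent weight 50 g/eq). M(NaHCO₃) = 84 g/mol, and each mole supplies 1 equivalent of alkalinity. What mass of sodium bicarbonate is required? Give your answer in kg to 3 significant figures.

Volume: 2340 m³ = 2,340,000 L.
Alkalinity to add: (94 − 72) = 22 mg/L as CaCO₃ × 2,340,000 L = 51,480 g as CaCO₃.
Equivalents: 51,480 g ÷ 50 g/eq = 1030 eq.
NaHCO₃ supplies 1 eq per mole → 1030 mol.
Mass: 1030 mol × 84 g/mol = 86,490 g.

86.5 kg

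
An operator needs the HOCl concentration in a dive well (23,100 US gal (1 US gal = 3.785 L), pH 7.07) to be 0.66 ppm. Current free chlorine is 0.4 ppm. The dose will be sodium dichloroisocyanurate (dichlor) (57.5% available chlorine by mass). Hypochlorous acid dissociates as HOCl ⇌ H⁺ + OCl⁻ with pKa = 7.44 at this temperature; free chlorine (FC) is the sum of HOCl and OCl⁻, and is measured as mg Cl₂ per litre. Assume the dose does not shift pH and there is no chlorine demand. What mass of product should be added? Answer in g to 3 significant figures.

Volume: 23,100 US gal × 3.785 L/gal = 87,434 L.
[OCl⁻]/[HOCl] = 10^(pH − pKa) = 10^(7.07 − 7.44) = 0.4266; fraction as HOCl = 1/(1 + 0.4266) = 0.701.
Free chlorine required for 0.66 ppm HOCl: 0.66 / 0.701 = 0.9415 ppm.
FC to add: 0.9415 − 0.4 = 0.5415 mg/L as Cl₂.
Cl₂ equivalent: 0.5415 mg/L × 87,434 L = 47.35 g.
Product at 57.5% available Cl: 47.35 / 0.575 = 82.35 g.

82.3 g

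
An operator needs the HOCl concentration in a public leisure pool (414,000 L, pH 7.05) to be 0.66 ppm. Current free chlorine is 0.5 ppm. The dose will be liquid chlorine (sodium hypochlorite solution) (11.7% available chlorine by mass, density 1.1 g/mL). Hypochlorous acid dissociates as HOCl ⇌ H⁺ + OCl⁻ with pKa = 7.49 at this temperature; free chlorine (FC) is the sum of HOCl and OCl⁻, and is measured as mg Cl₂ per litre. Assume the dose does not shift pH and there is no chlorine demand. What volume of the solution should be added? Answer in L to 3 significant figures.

1.29 L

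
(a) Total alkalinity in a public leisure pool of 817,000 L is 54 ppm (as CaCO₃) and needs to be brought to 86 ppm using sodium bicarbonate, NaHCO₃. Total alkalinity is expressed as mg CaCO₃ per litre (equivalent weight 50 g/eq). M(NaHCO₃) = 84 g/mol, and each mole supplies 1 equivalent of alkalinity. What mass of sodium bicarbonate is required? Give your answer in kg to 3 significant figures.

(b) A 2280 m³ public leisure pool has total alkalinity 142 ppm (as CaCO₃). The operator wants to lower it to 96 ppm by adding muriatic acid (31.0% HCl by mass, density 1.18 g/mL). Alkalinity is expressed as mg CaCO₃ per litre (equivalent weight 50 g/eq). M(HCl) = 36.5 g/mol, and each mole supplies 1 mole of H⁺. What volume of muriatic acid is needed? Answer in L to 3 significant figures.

(a) 43.9 kg; (b) 209 L

(a) Alkalinity to add: (86 − 54) = 32 mg/L as CaCO₃ × 817,000 L = 26,140 g as CaCO₃.
(a) Equivalents: 26,140 g ÷ 50 g/eq = 522.9 eq.
(a) NaHCO₃ supplies 1 eq per mole → 522.9 mol.
(a) Mass: 522.9 mol × 84 g/mol = 43,920 g.

(b) Volume: 2280 m³ = 2,280,000 L.
(b) Alkalinity to neutralize: (142 − 96) = 46 mg/L as CaCO₃ × 2,280,000 L = 104,900 g as CaCO₃.
(b) Equivalents of H⁺ required: 104,900 ÷ 50 g/eq = 2098 eq = 2098 mol HCl.
(b) Mass of HCl: 2098 × 36.5 = 76,560 g.
(b) Mass of 31.0% solution: 76,560 / 0.31 = 247,000 g.
(b) Volume: 247,000 g ÷ 1.18 g/mL = 209,300 mL.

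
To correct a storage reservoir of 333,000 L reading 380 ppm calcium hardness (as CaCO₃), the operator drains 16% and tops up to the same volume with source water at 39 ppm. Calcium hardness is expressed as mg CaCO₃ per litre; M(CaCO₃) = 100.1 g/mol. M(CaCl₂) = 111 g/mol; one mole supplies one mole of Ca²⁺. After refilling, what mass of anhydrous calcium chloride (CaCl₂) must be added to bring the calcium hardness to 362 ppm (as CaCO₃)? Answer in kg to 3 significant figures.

13.5 kg

After draining 16% and refilling: 380 × 0.84 + 39 × 0.16 = 325.44 ppm.
Deficit to target: 362 − 325.44 = 36.56 mg/L.
As CaCO₃: 36.56 mg/L × 333,000 L = 12,170 g; ÷ 100.1 = 121.6 mol Ca²⁺.
Mass: 121.6 × 111 = 13,500 g.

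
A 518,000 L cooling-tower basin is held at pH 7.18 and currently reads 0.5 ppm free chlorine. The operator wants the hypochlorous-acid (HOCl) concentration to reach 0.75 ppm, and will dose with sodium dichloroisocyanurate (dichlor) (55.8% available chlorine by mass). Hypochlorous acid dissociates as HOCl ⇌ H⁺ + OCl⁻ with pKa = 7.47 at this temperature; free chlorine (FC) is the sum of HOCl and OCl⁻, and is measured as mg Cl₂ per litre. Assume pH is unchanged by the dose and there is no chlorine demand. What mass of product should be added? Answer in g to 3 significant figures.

589 g

[OCl⁻]/[HOCl] = 10^(pH − pKa) = 10^(7.18 − 7.47) = 0.5129; fraction as HOCl = 1/(1 + 0.5129) = 0.661.
Free chlorine required for 0.75 ppm HOCl: 0.75 / 0.661 = 1.135 ppm.
FC to add: 1.135 − 0.5 = 0.6346 mg/L as Cl₂.
Cl₂ equivalent: 0.6346 mg/L × 518,000 L = 328.7 g.
Product at 55.8% available Cl: 328.7 / 0.558 = 589.2 g.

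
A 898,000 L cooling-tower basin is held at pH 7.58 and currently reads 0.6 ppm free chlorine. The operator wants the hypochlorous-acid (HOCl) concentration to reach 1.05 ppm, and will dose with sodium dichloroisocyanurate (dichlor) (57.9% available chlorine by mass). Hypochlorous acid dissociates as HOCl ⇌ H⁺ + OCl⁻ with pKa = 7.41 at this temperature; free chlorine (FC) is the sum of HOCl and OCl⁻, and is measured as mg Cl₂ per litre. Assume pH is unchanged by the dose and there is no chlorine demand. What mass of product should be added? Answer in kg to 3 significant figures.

3.11 kg

[OCl⁻]/[HOCl] = 10^(pH − pKa) = 10^(7.58 − 7.41) = 1.479; fraction as HOCl = 1/(1 + 1.479) = 0.4034.
Free chlorine required for 1.05 ppm HOCl: 1.05 / 0.4034 = 2.603 ppm.
FC to add: 2.603 − 0.6 = 2.003 mg/L as Cl₂.
Cl₂ equivalent: 2.003 mg/L × 898,000 L = 1799 g.
Product at 57.9% available Cl: 1799 / 0.579 = 3107 g.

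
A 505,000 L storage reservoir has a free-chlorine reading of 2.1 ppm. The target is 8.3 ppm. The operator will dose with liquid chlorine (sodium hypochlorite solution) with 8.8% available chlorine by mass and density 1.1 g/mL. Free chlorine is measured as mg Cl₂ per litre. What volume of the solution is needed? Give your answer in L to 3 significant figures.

32.3 L

Chlorine deficit: 8.3 − 2.1 = 6.2 ppm = 6.2 mg/L as Cl₂.
Cl₂ equivalent needed: 6.2 mg/L × 505,000 L = 3,131,000 mg = 3131 g.
Product at 8.8% available chlorine: 3131 / 0.088 = 35,580 g.
Volume at density 1.1 g/mL: 35,580 g ÷ 1.1 g/mL = 32,350 mL.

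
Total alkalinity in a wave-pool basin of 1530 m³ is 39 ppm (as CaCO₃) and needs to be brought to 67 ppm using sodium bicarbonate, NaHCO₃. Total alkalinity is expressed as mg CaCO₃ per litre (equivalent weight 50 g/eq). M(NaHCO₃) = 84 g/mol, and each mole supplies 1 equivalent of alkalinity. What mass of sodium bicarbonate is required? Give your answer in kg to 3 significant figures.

Volume: 1530 m³ = 1,530,000 L.
Alkalinity to add: (67 − 39) = 28 mg/L as CaCO₃ × 1,530,000 L = 42,840 g as CaCO₃.
Equivalents: 42,840 g ÷ 50 g/eq = 856.8 eq.
NaHCO₃ supplies 1 eq per mole → 856.8 mol.
Mass: 856.8 mol × 84 g/mol = 71,970 g.

72.0 kg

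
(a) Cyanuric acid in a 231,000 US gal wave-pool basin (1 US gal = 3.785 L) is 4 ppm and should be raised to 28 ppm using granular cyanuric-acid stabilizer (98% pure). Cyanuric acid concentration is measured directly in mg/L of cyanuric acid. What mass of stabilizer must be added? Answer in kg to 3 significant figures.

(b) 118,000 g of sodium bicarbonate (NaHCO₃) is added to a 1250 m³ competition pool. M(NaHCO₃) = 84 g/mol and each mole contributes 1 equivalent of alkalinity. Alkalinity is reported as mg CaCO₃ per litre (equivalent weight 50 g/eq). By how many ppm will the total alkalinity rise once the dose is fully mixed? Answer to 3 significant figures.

(a) 21.4 kg; (b) 56.2 ppm

(a) Volume: 231,000 US gal × 3.785 L/gal = 874,335 L.
(a) CYA to add: (28 − 4) = 24 mg/L × 874,335 L = 20,980 g cyanuric acid.
(a) At 98% purity: 20,980 / 0.98 = 21,410 g product.

(b) Volume: 1250 m³ = 1,250,000 L.
(b) Moles of NaHCO₃: 118,000 g ÷ 84 g/mol = 1405 mol → 1405 eq of alkalinity.
(b) As CaCO₃: 1405 eq × 50 g/eq = 70,240 g.
(b) Rise: 70,240 g / 1,250,000 L × 1000 = 56.19 mg/L.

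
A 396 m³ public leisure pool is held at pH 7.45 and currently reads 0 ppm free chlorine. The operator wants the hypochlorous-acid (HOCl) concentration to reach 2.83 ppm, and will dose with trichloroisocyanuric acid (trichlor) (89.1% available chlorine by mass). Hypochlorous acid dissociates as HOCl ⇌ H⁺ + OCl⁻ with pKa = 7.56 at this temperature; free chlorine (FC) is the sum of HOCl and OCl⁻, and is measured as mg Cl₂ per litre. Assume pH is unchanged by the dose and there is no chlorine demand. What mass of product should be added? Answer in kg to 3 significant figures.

Volume: 396 m³ = 396,000 L.
[OCl⁻]/[HOCl] = 10^(pH − pKa) = 10^(7.45 − 7.56) = 0.7762; fraction as HOCl = 1/(1 + 0.7762) = 0.563.
Free chlorine required for 2.83 ppm HOCl: 2.83 / 0.563 = 5.027 ppm.
FC to add: 5.027 − 0 = 5.027 mg/L as Cl₂.
Cl₂ equivalent: 5.027 mg/L × 396,000 L = 1991 g.
Product at 89.1% available Cl: 1991 / 0.891 = 2234 g.

2.23 kg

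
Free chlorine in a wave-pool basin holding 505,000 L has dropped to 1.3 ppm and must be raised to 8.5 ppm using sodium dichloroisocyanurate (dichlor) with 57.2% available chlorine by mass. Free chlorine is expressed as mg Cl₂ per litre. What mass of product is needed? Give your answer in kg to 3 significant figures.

Chlorine deficit: 8.5 − 1.3 = 7.2 ppm = 7.2 mg/L as Cl₂.
Cl₂ equivalent needed: 7.2 mg/L × 505,000 L = 3,636,000 mg = 3636 g.
Product at 57.2% available chlorine: 3636 / 0.572 = 6357 g.

6.36 kg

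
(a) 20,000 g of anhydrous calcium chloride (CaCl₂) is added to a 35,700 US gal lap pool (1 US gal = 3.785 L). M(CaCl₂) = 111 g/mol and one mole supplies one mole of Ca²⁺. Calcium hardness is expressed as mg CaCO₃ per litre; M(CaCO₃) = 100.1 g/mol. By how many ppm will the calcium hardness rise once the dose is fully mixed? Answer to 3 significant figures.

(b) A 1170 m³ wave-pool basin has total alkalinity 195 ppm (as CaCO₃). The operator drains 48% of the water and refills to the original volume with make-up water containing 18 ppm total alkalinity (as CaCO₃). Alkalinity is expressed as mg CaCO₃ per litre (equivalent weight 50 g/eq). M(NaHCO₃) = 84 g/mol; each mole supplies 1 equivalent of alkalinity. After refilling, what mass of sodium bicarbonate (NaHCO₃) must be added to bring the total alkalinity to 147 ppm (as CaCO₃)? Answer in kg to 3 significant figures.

(a) 133 ppm; (b) 72.6 kg

(a) Volume: 35,700 US gal × 3.785 L/gal = 135,124 L.
(a) Moles of Ca²⁺: 20,000 g ÷ 111 g/mol = 180.2 mol.
(a) As CaCO₃: 180.2 mol × 100.1 g/mol = 18,040 g.
(a) Rise: 18,040 g / 135,124 L × 1000 = 133.5 mg/L.

(b) Volume: 1170 m³ = 1,170,000 L.
(b) After draining 48% and refilling: 195 × 0.52 + 18 × 0.48 = 110.04 ppm.
(b) Deficit to target: 147 − 110.04 = 36.96 mg/L.
(b) As CaCO₃: 36.96 mg/L × 1,170,000 L = 43,240 g; ÷ 50 g/eq ÷ 1 = 864.9 mol NaHCO₃.
(b) Mass: 864.9 × 84 = 72,650 g.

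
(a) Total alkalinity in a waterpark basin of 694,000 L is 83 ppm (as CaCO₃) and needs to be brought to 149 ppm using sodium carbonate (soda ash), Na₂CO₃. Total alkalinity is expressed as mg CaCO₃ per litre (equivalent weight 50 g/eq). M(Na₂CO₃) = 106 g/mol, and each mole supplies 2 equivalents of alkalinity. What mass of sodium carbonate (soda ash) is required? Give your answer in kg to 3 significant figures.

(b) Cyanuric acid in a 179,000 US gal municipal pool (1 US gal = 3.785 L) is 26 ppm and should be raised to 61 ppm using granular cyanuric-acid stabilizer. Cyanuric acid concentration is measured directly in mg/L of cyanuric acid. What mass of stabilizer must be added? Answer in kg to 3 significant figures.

(a) Alkalinity to add: (149 − 83) = 66 mg/L as CaCO₃ × 694,000 L = 45,800 g as CaCO₃.
(a) Equivalents: 45,800 g ÷ 50 g/eq = 916.1 eq.
(a) Each mole of Na₂CO₃ supplies 2 eq, so 916.1 / 2 = 458 mol.
(a) Mass: 458 mol × 106 g/mol = 48,550 g.

(b) Volume: 179,000 US gal × 3.785 L/gal = 677,515 L.
(b) CYA to add: (61 − 26) = 35 mg/L × 677,515 L = 23,710 g cyanuric acid.

(a) 48.6 kg; (b) 23.7 kg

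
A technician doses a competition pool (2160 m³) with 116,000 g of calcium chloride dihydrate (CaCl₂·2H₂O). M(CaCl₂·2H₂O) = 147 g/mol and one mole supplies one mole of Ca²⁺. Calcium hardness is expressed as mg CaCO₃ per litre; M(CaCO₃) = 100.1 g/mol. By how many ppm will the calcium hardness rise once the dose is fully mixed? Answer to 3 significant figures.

36.6 ppm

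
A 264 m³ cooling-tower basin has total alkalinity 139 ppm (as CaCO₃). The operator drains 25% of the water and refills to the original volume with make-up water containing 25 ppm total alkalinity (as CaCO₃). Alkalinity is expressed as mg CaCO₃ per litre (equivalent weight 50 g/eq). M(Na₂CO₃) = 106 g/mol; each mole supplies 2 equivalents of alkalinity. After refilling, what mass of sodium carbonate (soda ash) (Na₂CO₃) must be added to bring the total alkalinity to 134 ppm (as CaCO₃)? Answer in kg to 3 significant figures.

6.58 kg

Volume: 264 m³ = 264,000 L.
After draining 25% and refilling: 139 × 0.75 + 25 × 0.25 = 110.5 ppm.
Deficit to target: 134 − 110.5 = 23.5 mg/L.
As CaCO₃: 23.5 mg/L × 264,000 L = 6204 g; ÷ 50 g/eq ÷ 2 = 62.04 mol Na₂CO₃.
Mass: 62.04 × 106 = 6576 g.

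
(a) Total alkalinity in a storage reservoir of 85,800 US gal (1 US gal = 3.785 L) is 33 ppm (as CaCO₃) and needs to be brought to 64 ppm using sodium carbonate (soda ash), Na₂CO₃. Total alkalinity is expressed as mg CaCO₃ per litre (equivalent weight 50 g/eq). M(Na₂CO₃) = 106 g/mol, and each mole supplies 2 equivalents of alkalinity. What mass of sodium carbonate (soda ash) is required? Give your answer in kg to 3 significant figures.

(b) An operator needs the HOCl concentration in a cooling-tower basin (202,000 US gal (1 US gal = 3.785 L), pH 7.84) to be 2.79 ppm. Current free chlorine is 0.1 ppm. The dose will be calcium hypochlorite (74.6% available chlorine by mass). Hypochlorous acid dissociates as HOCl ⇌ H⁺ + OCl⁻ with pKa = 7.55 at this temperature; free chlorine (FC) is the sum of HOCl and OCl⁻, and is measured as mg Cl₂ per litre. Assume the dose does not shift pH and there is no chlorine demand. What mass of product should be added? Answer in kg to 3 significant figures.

(a) 10.7 kg; (b) 8.33 kg

(a) Volume: 85,800 US gal × 3.785 L/gal = 324,753 L.
(a) Alkalinity to add: (64 − 33) = 31 mg/L as CaCO₃ × 324,753 L = 10,070 g as CaCO₃.
(a) Equivalents: 10,070 g ÷ 50 g/eq = 201.3 eq.
(a) Each mole of Na₂CO₃ supplies 2 eq, so 201.3 / 2 = 100.7 mol.
(a) Mass: 100.7 mol × 106 g/mol = 10,670 g.

(b) Volume: 202,000 US gal × 3.785 L/gal = 764,570 L.
(b) [OCl⁻]/[HOCl] = 10^(pH − pKa) = 10^(7.84 − 7.55) = 1.95; fraction as HOCl = 1/(1 + 1.95) = 0.339.
(b) Free chlorine required for 2.79 ppm HOCl: 2.79 / 0.339 = 8.23 ppm.
(b) FC to add: 8.23 − 0.1 = 8.13 mg/L as Cl₂.
(b) Cl₂ equivalent: 8.13 mg/L × 764,570 L = 6216 g.
(b) Product at 74.6% available Cl: 6216 / 0.746 = 8332 g.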